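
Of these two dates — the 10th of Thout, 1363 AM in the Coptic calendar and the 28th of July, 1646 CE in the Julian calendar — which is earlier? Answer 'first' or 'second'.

The two dates have Julian Day Numbers 2322509 and 2322468 respectively.
Since 2322468 < 2322509, the second date comes first.

second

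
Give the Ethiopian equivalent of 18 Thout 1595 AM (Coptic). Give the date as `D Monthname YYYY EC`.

18 Meskerem 1871 EC

Julian Day Number of the source date = 2407255.
Converting JDN 2407255 to the Ethiopian calendar gives 18 Meskerem 1871 EC.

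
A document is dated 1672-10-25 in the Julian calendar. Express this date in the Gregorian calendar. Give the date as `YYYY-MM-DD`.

The Julian–Gregorian offset here is 10 days (Julian trailing).
25 October 1672 Julian + 10 days → 4 November 1672 Gregorian.

1672-11-04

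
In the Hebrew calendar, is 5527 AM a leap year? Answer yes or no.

yes

Hebrew year 5527 is year 17 of its 19-year Metonic cycle; leap years are at positions 3, 6, 8, 11, 14, 17, 19, so it is a leap year (13 months).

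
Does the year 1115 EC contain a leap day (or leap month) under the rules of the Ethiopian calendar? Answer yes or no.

yes

1115 mod 4 = 3; in the Ethiopian calendar a year is leap when year mod 4 = 3, so it is a leap year.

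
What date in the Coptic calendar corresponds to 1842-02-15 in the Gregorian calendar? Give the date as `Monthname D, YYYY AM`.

Julian Day Number of the source date = 2393882.
Converting JDN 2393882 to the Coptic calendar gives 9 Meshir 1558 AM.

Meshir 9, 1558 AM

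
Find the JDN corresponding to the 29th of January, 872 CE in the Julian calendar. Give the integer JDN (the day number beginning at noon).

Equivalently 2 February 872 (proleptic Gregorian).
JDN 2299161 is 15 October 1582 CE (Gregorian); the target day is −259577 days from there, so JDN = 2039584.

2039584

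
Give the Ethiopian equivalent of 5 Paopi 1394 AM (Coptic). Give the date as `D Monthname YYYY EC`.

5 Tikimt 1670 EC

The source date corresponds to 12 October 1677 in the Gregorian calendar (JDN 2333857).
That day falls on 5 Tikimt 1670 EC in the Ethiopian calendar.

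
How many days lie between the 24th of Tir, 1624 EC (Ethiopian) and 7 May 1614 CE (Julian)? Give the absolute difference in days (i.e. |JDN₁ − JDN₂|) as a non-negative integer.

JDN of the first date = 2317165.
JDN of the second date = 2310698.
|2310698 − 2317165| = 6467.

6467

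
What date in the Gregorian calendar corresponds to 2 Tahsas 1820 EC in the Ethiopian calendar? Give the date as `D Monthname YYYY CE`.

Julian Day Number of the source date = 2388702.
Converting JDN 2388702 to the Gregorian calendar gives 11 December 1827 CE.

11 December 1827 CE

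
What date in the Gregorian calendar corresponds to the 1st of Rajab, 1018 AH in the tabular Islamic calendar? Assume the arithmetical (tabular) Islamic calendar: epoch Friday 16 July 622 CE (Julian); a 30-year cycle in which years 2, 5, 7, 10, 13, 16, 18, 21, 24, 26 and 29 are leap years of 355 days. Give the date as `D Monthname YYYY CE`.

30 September 1609 CE

Julian Day Number of the source date = 2309008.
Converting JDN 2309008 to the Gregorian calendar gives 30 September 1609 CE.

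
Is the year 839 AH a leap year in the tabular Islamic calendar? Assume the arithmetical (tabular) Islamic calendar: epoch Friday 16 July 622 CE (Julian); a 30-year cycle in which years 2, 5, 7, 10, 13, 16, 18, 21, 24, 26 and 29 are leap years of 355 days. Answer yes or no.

Year 839 AH is year 29 of its 30-year cycle; leap positions are 2, 5, 7, 10, 13, 16, 18, 21, 24, 26, 29, so it is a leap year (355 days).

yes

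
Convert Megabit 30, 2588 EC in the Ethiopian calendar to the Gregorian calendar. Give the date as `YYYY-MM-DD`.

Both dates share Julian Day Number 2669332; in the Gregorian calendar that is 12 April 2596 CE.

2596-04-12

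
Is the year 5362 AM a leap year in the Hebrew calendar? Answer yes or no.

Hebrew year 5362 is year 4 of its 19-year Metonic cycle; leap years are at positions 3, 6, 8, 11, 14, 17, 19, so it is a common year (12 months).

no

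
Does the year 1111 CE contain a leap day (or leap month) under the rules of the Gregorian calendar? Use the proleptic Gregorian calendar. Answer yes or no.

1111 is not divisible by 4, so it is a common year.

no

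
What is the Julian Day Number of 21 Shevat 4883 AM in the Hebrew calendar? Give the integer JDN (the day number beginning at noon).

In the proleptic Gregorian calendar the same day is 26 January 1123.
JDN 2299161 is 15 October 1582 CE (Gregorian); the target day is −167909 days from there, so JDN = 2131252.

2131252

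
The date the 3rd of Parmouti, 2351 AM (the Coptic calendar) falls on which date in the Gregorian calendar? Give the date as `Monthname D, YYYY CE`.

April 16, 2635 CE

Both dates share Julian Day Number 2683579; in the Gregorian calendar that is 16 April 2635 CE.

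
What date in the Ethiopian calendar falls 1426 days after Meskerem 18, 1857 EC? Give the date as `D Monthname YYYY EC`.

18 Nehase 1860 EC

The starting date is JDN 2402142; 2402142 + 1426 = 2403568.
JDN 2403568 corresponds to 18 Nehase 1860 EC.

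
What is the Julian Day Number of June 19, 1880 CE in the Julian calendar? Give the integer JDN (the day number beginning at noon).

Equivalently 1 July 1880 (Gregorian).
JDN 2299161 is 15 October 1582 CE (Gregorian); the target day is +108737 days from there, so JDN = 2407898.

2407898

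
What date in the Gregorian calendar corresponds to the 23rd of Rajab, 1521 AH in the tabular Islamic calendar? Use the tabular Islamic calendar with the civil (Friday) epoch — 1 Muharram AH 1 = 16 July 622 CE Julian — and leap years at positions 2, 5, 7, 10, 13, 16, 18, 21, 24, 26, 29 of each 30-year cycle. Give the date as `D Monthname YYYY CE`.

Julian Day Number of the source date = 2487276.
Converting JDN 2487276 to the Gregorian calendar gives 29 October 2097 CE.

29 October 2097 CE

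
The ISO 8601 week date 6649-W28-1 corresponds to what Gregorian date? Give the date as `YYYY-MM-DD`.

6649-07-09

ISO week 1 of 6649 is the week containing the first Thursday of 6649.
Week 28, day 1 (Monday) lands on 6649-07-09.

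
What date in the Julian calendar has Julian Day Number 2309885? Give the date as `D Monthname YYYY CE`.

The Gregorian equivalent of JDN 2309885 is 24 February 1612.
In the Julian calendar that day is 14 February 1612 CE.

14 February 1612 CE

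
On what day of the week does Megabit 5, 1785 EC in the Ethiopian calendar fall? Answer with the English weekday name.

In the Gregorian calendar this is 12 March 1793 (JDN 2376011).
Since JDN mod 7 = 1 (0 = Monday), the day is Tuesday.

Tuesday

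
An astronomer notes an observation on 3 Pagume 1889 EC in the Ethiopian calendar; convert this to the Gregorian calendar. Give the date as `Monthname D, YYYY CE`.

Both dates share Julian Day Number 2414175; in the Gregorian calendar that is 7 September 1897 CE.

September 7, 1897 CE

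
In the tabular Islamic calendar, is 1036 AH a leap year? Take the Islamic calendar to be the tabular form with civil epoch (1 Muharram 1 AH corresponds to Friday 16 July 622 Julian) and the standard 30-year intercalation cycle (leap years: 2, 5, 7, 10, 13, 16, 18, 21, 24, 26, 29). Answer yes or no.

yes

Year 1036 AH is year 16 of its 30-year cycle; leap positions are 2, 5, 7, 10, 13, 16, 18, 21, 24, 26, 29, so it is a leap year (355 days).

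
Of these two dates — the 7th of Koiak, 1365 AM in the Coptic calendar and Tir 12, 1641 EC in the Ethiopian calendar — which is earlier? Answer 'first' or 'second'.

The two dates have Julian Day Numbers 2323327 and 2323362 respectively.
Since 2323327 < 2323362, the first date comes first.

first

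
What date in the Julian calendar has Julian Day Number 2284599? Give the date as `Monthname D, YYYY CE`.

November 22, 1542 CE

JDN 2284599 is 2 December 1542 in the proleptic Gregorian calendar.
In the Julian calendar that day is November 22, 1542 CE.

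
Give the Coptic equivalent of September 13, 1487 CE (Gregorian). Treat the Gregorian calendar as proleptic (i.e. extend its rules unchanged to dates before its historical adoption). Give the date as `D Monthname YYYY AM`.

Both dates share Julian Day Number 2264431; in the Coptic calendar that is 6 Thout 1204 AM.

6 Thout 1204 AM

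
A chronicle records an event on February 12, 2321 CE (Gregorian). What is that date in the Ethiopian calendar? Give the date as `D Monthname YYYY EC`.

Both dates share Julian Day Number 2568830; in the Ethiopian calendar that is 2 Yekatit 2313 EC.

2 Yekatit 2313 EC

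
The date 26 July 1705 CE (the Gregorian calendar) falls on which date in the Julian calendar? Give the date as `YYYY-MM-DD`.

1705-07-15

The Julian–Gregorian offset here is 11 days (Julian trailing).
26 July 1705 Gregorian − 11 days → 15 July 1705 Julian.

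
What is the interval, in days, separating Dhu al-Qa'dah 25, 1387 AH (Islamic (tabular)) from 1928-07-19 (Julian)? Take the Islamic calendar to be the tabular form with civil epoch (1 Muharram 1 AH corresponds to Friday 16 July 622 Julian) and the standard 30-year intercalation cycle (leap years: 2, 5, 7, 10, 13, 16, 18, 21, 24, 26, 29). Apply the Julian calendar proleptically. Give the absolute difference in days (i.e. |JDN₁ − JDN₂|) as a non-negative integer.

14451

JDN of the first date = 2439911.
JDN of the second date = 2425460.
|2425460 − 2439911| = 14451.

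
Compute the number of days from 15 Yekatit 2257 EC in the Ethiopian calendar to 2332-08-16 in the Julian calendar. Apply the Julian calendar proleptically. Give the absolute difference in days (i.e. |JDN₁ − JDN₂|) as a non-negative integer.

First date → JDN 2548389; second date → JDN 2573049.
The interval is |2548389 − 2573049| = 24660 days.

24660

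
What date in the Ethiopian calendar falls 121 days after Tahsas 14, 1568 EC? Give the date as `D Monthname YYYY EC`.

JDN of Tahsas 14, 1568 EC = 2296671.
2296671 + 121 = 2296792.
JDN 2296792 in the Ethiopian calendar is 15 Miyazya 1568 EC.

15 Miyazya 1568 EC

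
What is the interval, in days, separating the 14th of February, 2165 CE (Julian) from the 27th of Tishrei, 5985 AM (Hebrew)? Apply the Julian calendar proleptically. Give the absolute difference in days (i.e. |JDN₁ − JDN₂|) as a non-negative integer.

21773

JDN of the first date = 2511869.
JDN of the second date = 2533642.
|2533642 − 2511869| = 21773.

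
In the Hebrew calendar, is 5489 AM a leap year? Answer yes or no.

yes

Hebrew year 5489 is year 17 of its 19-year Metonic cycle; leap years are at positions 3, 6, 8, 11, 14, 17, 19, so it is a leap year (13 months).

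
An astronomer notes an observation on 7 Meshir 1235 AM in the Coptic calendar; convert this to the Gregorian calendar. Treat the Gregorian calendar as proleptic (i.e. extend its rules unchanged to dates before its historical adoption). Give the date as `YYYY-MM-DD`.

1519-02-11

Both dates share Julian Day Number 2275904; in the Gregorian calendar that is 11 February 1519 CE.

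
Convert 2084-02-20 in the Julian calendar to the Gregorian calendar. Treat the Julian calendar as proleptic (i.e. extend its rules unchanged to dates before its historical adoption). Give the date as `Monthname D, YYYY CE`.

The Julian–Gregorian offset here is 13 days (Julian trailing).
20 February 2084 Julian + 13 days → 4 March 2084 Gregorian.

March 4, 2084 CE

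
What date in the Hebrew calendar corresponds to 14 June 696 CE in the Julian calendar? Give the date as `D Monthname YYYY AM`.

Julian Day Number of the source date = 1975437.
Converting JDN 1975437 to the Hebrew calendar gives 7 Tammuz 4456 AM.

7 Tammuz 4456 AM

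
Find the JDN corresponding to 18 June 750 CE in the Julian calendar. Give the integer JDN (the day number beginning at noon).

1995164

In the proleptic Gregorian calendar the same day is 22 June 750.
JDN 2400001 is 17 November 1858 CE (Gregorian), MJD 0; the target day is −404837 days from there, so JDN = 1995164.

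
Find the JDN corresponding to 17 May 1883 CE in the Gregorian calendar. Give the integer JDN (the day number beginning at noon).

JDN 2299161 is 15 October 1582 CE (Gregorian); the target day is +109787 days from there, so JDN = 2408948.

2408948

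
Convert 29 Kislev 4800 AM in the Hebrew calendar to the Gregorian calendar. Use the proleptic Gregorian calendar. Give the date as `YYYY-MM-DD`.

1039-12-25

Both dates share Julian Day Number 2100905; in the Gregorian calendar that is 25 December 1039 CE.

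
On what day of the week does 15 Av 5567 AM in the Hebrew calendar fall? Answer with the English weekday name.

Wednesday

In the Gregorian calendar this is 19 August 1807 (JDN 2381283).
Since JDN mod 7 = 2 (0 = Monday), the day is Wednesday.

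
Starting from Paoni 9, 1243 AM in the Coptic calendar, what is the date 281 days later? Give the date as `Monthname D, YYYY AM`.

Paremhat 14, 1244 AM

JDN of Paoni 9, 1243 AM = 2278948.
2278948 + 281 = 2279229.
JDN 2279229 in the Coptic calendar is Paremhat 14, 1244 AM.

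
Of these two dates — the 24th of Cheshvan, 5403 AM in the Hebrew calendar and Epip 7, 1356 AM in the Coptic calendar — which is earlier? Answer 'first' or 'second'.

second

Converting both to JDN: 2321109 vs 2320250; the smaller is the second.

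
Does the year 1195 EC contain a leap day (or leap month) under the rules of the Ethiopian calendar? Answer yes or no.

yes

1195 mod 4 = 3; in the Ethiopian calendar a year is leap when year mod 4 = 3, so it is a leap year.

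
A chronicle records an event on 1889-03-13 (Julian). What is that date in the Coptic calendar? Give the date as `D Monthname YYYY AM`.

The source date corresponds to 25 March 1889 in the Gregorian calendar (JDN 2411087).
That day falls on 17 Paremhat 1605 AM in the Coptic calendar.

17 Paremhat 1605 AM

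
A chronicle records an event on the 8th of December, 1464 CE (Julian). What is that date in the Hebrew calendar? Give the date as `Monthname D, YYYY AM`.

The source date corresponds to 17 December 1464 in the proleptic Gregorian calendar (JDN 2256126).
That day falls on 9 Tevet 5225 AM in the Hebrew calendar.

Tevet 9, 5225 AM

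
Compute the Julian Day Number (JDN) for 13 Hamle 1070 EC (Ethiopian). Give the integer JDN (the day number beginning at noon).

2114985

In the proleptic Gregorian calendar the same day is 13 July 1078.
JDN 2451545 is 1 January 2000 CE (Gregorian); the target day is −336560 days from there, so JDN = 2114985.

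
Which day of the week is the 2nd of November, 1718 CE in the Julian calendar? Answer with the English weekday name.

Sunday

Equivalently 13 November 1718 Gregorian, JDN 2348863.
2348863 ≡ 6 (mod 7); counting from Monday = 0 gives Sunday.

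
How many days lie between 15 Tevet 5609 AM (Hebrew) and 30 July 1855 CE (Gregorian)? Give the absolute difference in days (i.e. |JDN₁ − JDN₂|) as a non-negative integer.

2393

First date → JDN 2396402; second date → JDN 2398795.
The interval is |2396402 − 2398795| = 2393 days.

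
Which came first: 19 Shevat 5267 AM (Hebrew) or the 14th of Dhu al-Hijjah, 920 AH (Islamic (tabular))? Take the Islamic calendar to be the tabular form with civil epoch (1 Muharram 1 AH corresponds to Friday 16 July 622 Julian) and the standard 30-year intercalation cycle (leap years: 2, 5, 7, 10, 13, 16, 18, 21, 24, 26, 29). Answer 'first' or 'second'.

first

The two dates have Julian Day Numbers 2271521 and 2274441 respectively.
Since 2271521 < 2274441, the first date comes first.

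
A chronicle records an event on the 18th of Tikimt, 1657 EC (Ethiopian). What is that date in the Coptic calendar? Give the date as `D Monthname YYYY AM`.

18 Paopi 1381 AM

Both dates share Julian Day Number 2329122; in the Coptic calendar that is 18 Paopi 1381 AM.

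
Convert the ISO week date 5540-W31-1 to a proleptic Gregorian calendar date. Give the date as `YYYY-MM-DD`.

5540-07-29

ISO week 1 of 5540 is the week containing the first Thursday of 5540.
Week 31, day 1 (Monday) lands on 5540-07-29.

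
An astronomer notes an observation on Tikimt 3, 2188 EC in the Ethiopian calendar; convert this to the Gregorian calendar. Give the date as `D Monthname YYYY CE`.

15 October 2195 CE

Both dates share Julian Day Number 2523055; in the Gregorian calendar that is 15 October 2195 CE.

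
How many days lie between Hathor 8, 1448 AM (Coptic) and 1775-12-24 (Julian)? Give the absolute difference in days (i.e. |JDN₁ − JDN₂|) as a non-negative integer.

16120

First date → JDN 2353614; second date → JDN 2369734.
The interval is |2353614 − 2369734| = 16120 days.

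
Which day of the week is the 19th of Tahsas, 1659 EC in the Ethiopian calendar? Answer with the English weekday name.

Saturday

This is JDN 2329913 (25 December 1666 Gregorian).
JDN 2329913 mod 7 = 5, and JDN 0 was a Monday, so this is a Saturday.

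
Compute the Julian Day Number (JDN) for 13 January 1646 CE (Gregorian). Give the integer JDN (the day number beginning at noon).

2322262

JDN 2451545 is 1 January 2000 CE (Gregorian); the target day is −129283 days from there, so JDN = 2322262.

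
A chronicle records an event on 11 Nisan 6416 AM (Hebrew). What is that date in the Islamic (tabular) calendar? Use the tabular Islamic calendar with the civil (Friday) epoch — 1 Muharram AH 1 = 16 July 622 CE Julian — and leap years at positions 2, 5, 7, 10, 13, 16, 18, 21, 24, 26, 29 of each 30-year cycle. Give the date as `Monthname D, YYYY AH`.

Both dates share Julian Day Number 2691231; in the tabular Islamic calendar that is 9 Safar 2097 AH.

Safar 9, 2097 AH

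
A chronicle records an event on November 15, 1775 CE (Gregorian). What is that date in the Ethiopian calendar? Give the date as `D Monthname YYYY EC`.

7 Hidar 1768 EC

Julian Day Number of the source date = 2369684.
Converting JDN 2369684 to the Ethiopian calendar gives 7 Hidar 1768 EC.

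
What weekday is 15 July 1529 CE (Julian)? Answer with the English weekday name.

Thursday

In the proleptic Gregorian calendar this is 25 July 1529 (JDN 2279721).
Since JDN mod 7 = 3 (0 = Monday), the day is Thursday.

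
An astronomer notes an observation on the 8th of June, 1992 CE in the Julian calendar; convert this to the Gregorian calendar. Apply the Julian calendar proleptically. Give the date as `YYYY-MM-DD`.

1992-06-21

The Julian–Gregorian offset here is 13 days (Julian trailing).
8 June 1992 Julian + 13 days → 21 June 1992 Gregorian.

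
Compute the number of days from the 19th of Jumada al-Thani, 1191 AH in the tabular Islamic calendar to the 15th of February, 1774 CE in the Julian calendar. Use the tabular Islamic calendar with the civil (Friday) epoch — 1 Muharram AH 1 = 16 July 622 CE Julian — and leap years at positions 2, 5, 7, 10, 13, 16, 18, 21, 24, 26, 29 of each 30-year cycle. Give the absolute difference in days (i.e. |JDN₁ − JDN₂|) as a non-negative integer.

First date → JDN 2370302; second date → JDN 2369057.
The interval is |2370302 − 2369057| = 1245 days.

1245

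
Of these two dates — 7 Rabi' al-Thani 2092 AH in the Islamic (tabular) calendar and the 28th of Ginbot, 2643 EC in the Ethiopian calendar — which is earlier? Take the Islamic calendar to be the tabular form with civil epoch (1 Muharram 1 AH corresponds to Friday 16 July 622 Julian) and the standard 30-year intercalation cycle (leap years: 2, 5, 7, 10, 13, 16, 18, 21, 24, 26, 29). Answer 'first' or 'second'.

second

The two dates have Julian Day Numbers 2689516 and 2689478 respectively.
Since 2689478 < 2689516, the second date comes first.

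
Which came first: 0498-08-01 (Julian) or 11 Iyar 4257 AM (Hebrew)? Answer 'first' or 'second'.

The two dates have Julian Day Numbers 1903165 and 1902706 respectively.
Since 1902706 < 1903165, the second date comes first.

second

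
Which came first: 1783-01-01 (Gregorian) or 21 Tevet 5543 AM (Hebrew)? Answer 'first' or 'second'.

The two dates have Julian Day Numbers 2372288 and 2372282 respectively.
Since 2372282 < 2372288, the second date comes first.

second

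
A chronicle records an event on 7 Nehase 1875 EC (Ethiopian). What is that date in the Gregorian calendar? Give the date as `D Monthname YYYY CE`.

Both dates share Julian Day Number 2409035; in the Gregorian calendar that is 12 August 1883 CE.

12 August 1883 CE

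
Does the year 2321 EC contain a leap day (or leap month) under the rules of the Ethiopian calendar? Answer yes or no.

2321 mod 4 = 1; in the Ethiopian calendar a year is leap when year mod 4 = 3, so it is a common year.

no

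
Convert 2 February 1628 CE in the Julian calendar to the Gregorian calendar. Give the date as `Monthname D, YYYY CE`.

For dates in this range the Gregorian date is 10 days ahead of the Julian.
2 February 1628 Julian + 10 days → 12 February 1628 Gregorian.

February 12, 1628 CE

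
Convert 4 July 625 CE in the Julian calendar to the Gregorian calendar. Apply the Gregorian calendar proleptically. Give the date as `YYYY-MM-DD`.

0625-07-07

At this point the Julian calendar is 3 days behind the Gregorian.
4 July 625 Julian + 3 days → 7 July 625 Gregorian.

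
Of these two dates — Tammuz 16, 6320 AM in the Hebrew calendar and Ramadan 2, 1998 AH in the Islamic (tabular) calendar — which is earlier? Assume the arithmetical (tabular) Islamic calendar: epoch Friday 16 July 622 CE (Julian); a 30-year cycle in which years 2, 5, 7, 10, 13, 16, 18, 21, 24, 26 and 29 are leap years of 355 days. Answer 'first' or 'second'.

first

First date → JDN 2656273; second date → JDN 2656347.
JDN 2656273 < JDN 2656347, so the first date is earlier.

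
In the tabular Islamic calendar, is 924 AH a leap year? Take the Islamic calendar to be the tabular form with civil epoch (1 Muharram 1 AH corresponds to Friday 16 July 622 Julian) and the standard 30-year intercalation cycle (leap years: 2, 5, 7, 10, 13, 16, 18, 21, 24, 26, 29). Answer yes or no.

Year 924 AH is year 24 of its 30-year cycle; leap positions are 2, 5, 7, 10, 13, 16, 18, 21, 24, 26, 29, so it is a leap year (355 days).

yes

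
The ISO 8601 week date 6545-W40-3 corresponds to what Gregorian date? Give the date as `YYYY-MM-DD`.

ISO week 1 of 6545 is the week containing the first Thursday of 6545.
Week 40, day 3 (Wednesday) lands on 6545-10-06.

6545-10-06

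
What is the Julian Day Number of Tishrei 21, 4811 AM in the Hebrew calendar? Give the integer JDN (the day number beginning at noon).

2104853

In the proleptic Gregorian calendar the same day is 16 October 1050.
JDN 2451545 is 1 January 2000 CE (Gregorian); the target day is −346692 days from there, so JDN = 2104853.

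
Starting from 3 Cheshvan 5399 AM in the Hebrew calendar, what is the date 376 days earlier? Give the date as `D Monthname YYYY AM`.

12 Tishrei 5398 AM

JDN of 3 Cheshvan 5399 AM = 2319611.
2319611 − 376 = 2319235.
JDN 2319235 in the Hebrew calendar is 12 Tishrei 5398 AM.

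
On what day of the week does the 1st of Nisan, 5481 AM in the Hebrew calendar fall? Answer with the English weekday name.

In the Gregorian calendar this is 29 March 1721 (JDN 2349730).
2349730 ≡ 5 (mod 7); counting from Monday = 0 gives Saturday.

Saturday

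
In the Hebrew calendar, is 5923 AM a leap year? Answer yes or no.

Hebrew year 5923 is year 14 of its 19-year Metonic cycle; leap years are at positions 3, 6, 8, 11, 14, 17, 19, so it is a leap year (13 months).

yes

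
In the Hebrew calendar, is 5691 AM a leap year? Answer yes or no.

Hebrew year 5691 is year 10 of its 19-year Metonic cycle; leap years are at positions 3, 6, 8, 11, 14, 17, 19, so it is a common year (12 months).

no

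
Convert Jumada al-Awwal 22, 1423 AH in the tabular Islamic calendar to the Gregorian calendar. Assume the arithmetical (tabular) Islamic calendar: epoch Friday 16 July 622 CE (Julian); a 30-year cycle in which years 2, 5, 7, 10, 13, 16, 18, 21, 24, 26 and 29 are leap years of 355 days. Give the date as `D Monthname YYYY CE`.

Julian Day Number of the source date = 2452488.
Converting JDN 2452488 to the Gregorian calendar gives 1 August 2002 CE.

1 August 2002 CE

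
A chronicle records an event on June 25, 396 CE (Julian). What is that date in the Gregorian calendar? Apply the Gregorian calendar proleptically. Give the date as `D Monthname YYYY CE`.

26 June 396 CE

At this point the Julian calendar is 1 day behind the Gregorian.
25 June 396 Julian + 1 day → 26 June 396 Gregorian.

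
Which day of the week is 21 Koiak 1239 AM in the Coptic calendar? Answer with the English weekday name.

Wednesday

In the proleptic Gregorian calendar this is 27 December 1522 (JDN 2277319).
JDN 2277319 mod 7 = 2, and JDN 0 was a Monday, so this is a Wednesday.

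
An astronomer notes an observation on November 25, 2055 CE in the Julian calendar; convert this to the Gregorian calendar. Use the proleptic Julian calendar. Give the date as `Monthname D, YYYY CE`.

At this point the Julian calendar is 13 days behind the Gregorian.
25 November 2055 Julian + 13 days → 8 December 2055 Gregorian.

December 8, 2055 CE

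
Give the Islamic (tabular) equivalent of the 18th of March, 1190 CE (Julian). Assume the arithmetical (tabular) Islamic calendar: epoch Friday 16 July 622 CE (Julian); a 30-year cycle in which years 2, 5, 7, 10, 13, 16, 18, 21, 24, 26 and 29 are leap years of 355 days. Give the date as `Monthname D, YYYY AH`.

Safar 9, 586 AH

Julian Day Number of the source date = 2155782.
Converting JDN 2155782 to the tabular Islamic calendar gives 9 Safar 586 AH.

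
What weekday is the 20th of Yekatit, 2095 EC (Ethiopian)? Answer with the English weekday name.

Wednesday

In the Gregorian calendar this is 28 February 2103 (JDN 2489223).
2489223 ≡ 2 (mod 7); counting from Monday = 0 gives Wednesday.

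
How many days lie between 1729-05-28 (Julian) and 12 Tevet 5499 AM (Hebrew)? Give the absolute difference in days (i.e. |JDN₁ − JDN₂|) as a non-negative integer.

3485

JDN of the first date = 2352723.
JDN of the second date = 2356208.
|2356208 − 2352723| = 3485.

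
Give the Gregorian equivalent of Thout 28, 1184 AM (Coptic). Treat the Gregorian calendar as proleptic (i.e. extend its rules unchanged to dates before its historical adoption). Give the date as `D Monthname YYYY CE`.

Julian Day Number of the source date = 2257148.
Converting JDN 2257148 to the Gregorian calendar gives 5 October 1467 CE.

5 October 1467 CE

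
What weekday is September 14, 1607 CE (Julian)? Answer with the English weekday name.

This is JDN 2308271 (24 September 1607 Gregorian).
JDN 2308271 mod 7 = 0, and JDN 0 was a Monday, so this is a Monday.

Monday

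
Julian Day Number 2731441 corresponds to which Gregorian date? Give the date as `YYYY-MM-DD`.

JDN 2451545 is 1 Jan 2000; 2731441 is +279896 days from there.

2766-05-01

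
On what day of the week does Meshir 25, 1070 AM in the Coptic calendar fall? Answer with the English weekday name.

Wednesday

Equivalently 27 February 1354 Gregorian, JDN 2215656.
JDN 2215656 mod 7 = 2, and JDN 0 was a Monday, so this is a Wednesday.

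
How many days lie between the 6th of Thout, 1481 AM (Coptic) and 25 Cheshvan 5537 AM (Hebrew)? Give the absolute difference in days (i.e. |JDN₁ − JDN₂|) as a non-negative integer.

4437

First date → JDN 2365605; second date → JDN 2370042.
The interval is |2365605 − 2370042| = 4437 days.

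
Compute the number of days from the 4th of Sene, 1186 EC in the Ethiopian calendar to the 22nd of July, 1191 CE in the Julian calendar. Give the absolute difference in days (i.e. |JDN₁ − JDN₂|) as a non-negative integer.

First date → JDN 2157315; second date → JDN 2156273.
The interval is |2157315 − 2156273| = 1042 days.

1042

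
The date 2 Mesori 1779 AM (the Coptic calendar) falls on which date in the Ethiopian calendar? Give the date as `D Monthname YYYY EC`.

Julian Day Number of the source date = 2474775.
Converting JDN 2474775 to the Ethiopian calendar gives 2 Nehase 2055 EC.

2 Nehase 2055 EC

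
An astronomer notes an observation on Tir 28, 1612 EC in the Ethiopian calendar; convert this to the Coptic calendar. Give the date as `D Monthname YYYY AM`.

28 Tobi 1336 AM

The source date corresponds to 3 February 1620 in the Gregorian calendar (JDN 2312786).
That day falls on 28 Tobi 1336 AM in the Coptic calendar.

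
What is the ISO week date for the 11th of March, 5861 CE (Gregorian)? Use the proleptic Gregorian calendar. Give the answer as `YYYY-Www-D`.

5861-W11-1

The weekday is Monday (ISO weekday 1).
That Monday belongs to ISO week 11 of ISO year 5861.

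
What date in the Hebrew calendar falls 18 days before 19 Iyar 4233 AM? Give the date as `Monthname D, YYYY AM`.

Counting 18 days back from JDN 1893943 reaches JDN 1893925, which is Iyar 1, 4233 AM.

Iyar 1, 4233 AM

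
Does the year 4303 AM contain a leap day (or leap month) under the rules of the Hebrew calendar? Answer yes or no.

no

Hebrew year 4303 is year 9 of its 19-year Metonic cycle; leap years are at positions 3, 6, 8, 11, 14, 17, 19, so it is a common year (12 months).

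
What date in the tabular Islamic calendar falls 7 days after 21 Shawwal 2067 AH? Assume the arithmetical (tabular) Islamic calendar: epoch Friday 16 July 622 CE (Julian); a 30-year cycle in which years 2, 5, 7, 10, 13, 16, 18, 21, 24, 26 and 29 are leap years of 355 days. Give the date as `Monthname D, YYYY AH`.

Shawwal 28, 2067 AH

Counting 7 days forward from JDN 2680848 reaches JDN 2680855, which is Shawwal 28, 2067 AH.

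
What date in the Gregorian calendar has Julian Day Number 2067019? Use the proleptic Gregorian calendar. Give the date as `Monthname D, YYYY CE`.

March 16, 947 CE

Counting from JDN 2299161 = 15 Oct 1582 gives an offset of -232142 days.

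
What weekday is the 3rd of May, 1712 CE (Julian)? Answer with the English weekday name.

This is JDN 2346489 (14 May 1712 Gregorian).
JDN 2346489 mod 7 = 5, and JDN 0 was a Monday, so this is a Saturday.

Saturday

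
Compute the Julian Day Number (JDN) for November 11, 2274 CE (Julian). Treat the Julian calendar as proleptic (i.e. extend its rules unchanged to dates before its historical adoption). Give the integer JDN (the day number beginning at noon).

2551951

Equivalently 26 November 2274 (Gregorian).
JDN 2299161 is 15 October 1582 CE (Gregorian); the target day is +252790 days from there, so JDN = 2551951.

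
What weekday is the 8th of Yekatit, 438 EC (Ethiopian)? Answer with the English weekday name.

This is JDN 1883992 (3 February 446 Gregorian).
1883992 ≡ 5 (mod 7); counting from Monday = 0 gives Saturday.

Saturday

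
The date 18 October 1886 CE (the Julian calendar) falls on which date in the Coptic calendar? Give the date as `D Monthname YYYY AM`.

21 Paopi 1603 AM

Julian Day Number of the source date = 2410210.
Converting JDN 2410210 to the Coptic calendar gives 21 Paopi 1603 AM.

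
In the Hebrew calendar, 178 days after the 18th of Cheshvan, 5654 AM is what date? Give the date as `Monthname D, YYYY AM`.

Nisan 18, 5654 AM

The starting date is JDN 2412765; 2412765 + 178 = 2412943.
JDN 2412943 corresponds to Nisan 18, 5654 AM.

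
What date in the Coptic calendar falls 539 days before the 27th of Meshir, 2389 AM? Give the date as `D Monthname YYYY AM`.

3 Thout 2388 AM

JDN of the 27th of Meshir, 2389 AM = 2697423.
2697423 − 539 = 2696884.
JDN 2696884 in the Coptic calendar is 3 Thout 2388 AM.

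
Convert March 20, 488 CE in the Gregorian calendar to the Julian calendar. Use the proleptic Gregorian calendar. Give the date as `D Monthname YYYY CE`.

For dates in this range the Gregorian date is 1 day ahead of the Julian.
20 March 488 Gregorian − 1 day → 19 March 488 Julian.

19 March 488 CE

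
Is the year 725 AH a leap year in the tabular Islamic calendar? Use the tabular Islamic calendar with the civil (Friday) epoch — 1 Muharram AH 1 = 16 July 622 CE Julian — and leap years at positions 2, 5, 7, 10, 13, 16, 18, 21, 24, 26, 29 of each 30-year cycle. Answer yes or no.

Year 725 AH is year 5 of its 30-year cycle; leap positions are 2, 5, 7, 10, 13, 16, 18, 21, 24, 26, 29, so it is a leap year (355 days).

yes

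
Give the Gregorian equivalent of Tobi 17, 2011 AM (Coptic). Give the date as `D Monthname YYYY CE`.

27 January 2295 CE

Both dates share Julian Day Number 2559318; in the Gregorian calendar that is 27 January 2295 CE.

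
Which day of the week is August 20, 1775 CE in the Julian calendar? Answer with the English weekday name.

In the Gregorian calendar this is 31 August 1775 (JDN 2369608).
2369608 ≡ 3 (mod 7); counting from Monday = 0 gives Thursday.

Thursday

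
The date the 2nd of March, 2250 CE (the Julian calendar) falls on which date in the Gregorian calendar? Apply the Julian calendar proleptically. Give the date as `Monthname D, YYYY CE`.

March 17, 2250 CE

For dates in this range the Gregorian date is 15 days ahead of the Julian.
2 March 2250 Julian + 15 days → 17 March 2250 Gregorian.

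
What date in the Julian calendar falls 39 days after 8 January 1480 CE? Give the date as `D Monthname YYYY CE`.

16 February 1480 CE

JDN of 8 January 1480 CE = 2261635.
2261635 + 39 = 2261674.
JDN 2261674 in the Julian calendar is 16 February 1480 CE.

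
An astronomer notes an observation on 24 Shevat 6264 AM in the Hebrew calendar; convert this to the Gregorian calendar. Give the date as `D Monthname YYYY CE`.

11 February 2504 CE

Julian Day Number of the source date = 2635668.
Converting JDN 2635668 to the Gregorian calendar gives 11 February 2504 CE.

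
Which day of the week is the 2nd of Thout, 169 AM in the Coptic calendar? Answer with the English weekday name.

Saturday

Equivalently 31 August 452 Gregorian, JDN 1886393.
1886393 ≡ 5 (mod 7); counting from Monday = 0 gives Saturday.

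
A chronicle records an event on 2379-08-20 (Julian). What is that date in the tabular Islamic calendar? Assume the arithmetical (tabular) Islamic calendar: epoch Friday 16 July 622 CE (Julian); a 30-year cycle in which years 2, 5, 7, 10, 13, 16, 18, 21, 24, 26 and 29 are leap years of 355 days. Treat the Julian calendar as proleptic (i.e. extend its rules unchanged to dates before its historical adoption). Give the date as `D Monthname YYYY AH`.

22 Muharram 1812 AH

Julian Day Number of the source date = 2590219.
Converting JDN 2590219 to the tabular Islamic calendar gives 22 Muharram 1812 AH.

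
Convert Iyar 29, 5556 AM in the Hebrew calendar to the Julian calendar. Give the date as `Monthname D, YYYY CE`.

May 26, 1796 CE

Julian Day Number of the source date = 2377193.
Converting JDN 2377193 to the Julian calendar gives 26 May 1796 CE.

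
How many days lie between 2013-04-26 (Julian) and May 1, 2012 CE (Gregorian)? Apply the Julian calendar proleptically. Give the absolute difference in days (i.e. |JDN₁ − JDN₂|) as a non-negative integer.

373

First date → JDN 2456422; second date → JDN 2456049.
The interval is |2456422 − 2456049| = 373 days.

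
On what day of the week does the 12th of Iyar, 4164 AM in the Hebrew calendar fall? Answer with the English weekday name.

Equivalently 10 May 404 Gregorian, JDN 1868748.
JDN 1868748 mod 7 = 0, and JDN 0 was a Monday, so this is a Monday.

Monday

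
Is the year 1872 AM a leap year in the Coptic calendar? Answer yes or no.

1872 mod 4 = 0; in the Coptic calendar a year is leap when year mod 4 = 3, so it is a common year.

no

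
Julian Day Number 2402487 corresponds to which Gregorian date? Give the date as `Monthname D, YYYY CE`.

Counting from JDN 2299161 = 15 Oct 1582 gives an offset of 103326 days.

September 7, 1865 CE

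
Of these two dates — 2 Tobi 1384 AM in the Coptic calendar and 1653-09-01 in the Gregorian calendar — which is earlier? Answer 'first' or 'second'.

The two dates have Julian Day Numbers 2330292 and 2325050 respectively.
Since 2325050 < 2330292, the second date comes first.

second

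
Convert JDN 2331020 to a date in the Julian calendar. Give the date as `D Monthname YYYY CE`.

JDN 2331020 is 5 January 1670 in the Gregorian calendar.
In the Julian calendar that day is 26 December 1669 CE.

26 December 1669 CE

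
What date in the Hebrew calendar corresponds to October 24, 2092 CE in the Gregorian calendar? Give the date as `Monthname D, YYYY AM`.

Tishrei 23, 5853 AM

Both dates share Julian Day Number 2485445; in the Hebrew calendar that is 23 Tishrei 5853 AM.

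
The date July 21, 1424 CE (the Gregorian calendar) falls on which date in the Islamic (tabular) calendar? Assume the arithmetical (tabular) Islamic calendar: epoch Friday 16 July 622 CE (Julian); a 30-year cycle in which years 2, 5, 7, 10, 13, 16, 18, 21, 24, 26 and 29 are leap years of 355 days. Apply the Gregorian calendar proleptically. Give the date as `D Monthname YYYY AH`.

14 Sha'ban 827 AH

Both dates share Julian Day Number 2241367; in the tabular Islamic calendar that is 14 Sha'ban 827 AH.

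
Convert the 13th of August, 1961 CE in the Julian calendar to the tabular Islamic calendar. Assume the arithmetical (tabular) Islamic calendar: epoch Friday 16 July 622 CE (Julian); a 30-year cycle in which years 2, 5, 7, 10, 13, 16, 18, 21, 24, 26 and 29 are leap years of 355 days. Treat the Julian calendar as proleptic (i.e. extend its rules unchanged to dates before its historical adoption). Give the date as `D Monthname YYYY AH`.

Both dates share Julian Day Number 2437538; in the tabular Islamic calendar that is 14 Rabi' al-Awwal 1381 AH.

14 Rabi' al-Awwal 1381 AH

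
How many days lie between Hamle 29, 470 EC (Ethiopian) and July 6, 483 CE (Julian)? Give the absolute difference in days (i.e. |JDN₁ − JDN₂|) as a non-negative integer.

1809

First date → JDN 1895851; second date → JDN 1897660.
The interval is |1895851 − 1897660| = 1809 days.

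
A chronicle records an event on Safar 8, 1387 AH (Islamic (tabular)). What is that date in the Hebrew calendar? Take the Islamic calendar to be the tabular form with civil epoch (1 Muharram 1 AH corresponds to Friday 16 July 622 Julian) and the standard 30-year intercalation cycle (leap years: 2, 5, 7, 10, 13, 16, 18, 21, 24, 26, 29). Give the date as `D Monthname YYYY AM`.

8 Iyar 5727 AM

Both dates share Julian Day Number 2439629; in the Hebrew calendar that is 8 Iyar 5727 AM.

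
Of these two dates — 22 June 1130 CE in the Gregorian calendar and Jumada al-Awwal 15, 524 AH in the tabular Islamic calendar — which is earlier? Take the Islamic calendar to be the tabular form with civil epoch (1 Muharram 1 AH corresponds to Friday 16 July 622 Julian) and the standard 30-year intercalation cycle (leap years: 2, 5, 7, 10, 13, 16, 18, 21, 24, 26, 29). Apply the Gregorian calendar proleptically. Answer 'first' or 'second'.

Converting both to JDN: 2133956 vs 2133906; the smaller is the second.

second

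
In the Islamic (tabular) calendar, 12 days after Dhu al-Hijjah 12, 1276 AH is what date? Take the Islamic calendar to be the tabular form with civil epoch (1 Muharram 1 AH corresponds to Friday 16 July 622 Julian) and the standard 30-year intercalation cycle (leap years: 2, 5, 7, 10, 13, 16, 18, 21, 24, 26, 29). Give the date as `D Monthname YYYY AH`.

24 Dhu al-Hijjah 1276 AH

JDN of Dhu al-Hijjah 12, 1276 AH = 2400593.
2400593 + 12 = 2400605.
JDN 2400605 in the tabular Islamic calendar is 24 Dhu al-Hijjah 1276 AH.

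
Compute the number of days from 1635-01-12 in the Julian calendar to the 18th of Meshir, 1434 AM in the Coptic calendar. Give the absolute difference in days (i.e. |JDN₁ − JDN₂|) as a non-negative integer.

First date → JDN 2318253; second date → JDN 2348600.
The interval is |2318253 − 2348600| = 30347 days.

30347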